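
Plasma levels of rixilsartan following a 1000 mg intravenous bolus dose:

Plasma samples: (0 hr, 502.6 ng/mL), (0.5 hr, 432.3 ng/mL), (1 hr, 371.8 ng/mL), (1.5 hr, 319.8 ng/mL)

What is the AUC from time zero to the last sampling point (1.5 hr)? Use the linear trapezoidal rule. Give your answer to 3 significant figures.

Trapezoidal AUC_0→1.5:
  [0→0.5]: (502.6+432.3)/2 × 0.5 = 233.725
  [0.5→1]: (432.3+371.8)/2 × 0.5 = 201.025
  [1→1.5]: (371.8+319.8)/2 × 0.5 = 172.9
  Sum = 607.65 ng/mL·hr

AUC = 608 ng/mL·hr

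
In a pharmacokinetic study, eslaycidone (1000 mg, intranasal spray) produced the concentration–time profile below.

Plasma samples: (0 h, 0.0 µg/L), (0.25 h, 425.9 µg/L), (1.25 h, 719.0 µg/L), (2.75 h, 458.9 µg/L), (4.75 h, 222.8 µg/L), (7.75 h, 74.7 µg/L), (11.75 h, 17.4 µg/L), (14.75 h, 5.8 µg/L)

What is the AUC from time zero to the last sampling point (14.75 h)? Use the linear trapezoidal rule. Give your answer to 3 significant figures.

Trapezoidal AUC_0→14.75:
  [0→0.25]: (0.0+425.9)/2 × 0.25 = 53.2375
  [0.25→1.25]: (425.9+719.0)/2 × 1 = 572.45
  [1.25→2.75]: (719.0+458.9)/2 × 1.5 = 883.425
  [2.75→4.75]: (458.9+222.8)/2 × 2 = 681.7
  [4.75→7.75]: (222.8+74.7)/2 × 3 = 446.25
  [7.75→11.75]: (74.7+17.4)/2 × 4 = 184.2
  [11.75→14.75]: (17.4+5.8)/2 × 3 = 34.8
  Sum = 2856.0625 µg/L·h

AUC = 2860 µg/L·h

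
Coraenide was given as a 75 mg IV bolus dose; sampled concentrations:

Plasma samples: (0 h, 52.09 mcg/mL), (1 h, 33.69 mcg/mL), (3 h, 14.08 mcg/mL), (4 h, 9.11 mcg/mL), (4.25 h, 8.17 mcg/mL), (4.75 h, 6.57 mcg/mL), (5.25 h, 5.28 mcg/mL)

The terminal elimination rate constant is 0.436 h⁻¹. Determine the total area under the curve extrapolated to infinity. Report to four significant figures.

Trapezoidal AUC_0→5.25:
  [0→1]: (52.09+33.69)/2 × 1 = 42.89
  [1→3]: (33.69+14.08)/2 × 2 = 47.77
  [3→4]: (14.08+9.11)/2 × 1 = 11.595
  [4→4.25]: (9.11+8.17)/2 × 0.25 = 2.16
  [4.25→4.75]: (8.17+6.57)/2 × 0.5 = 3.685
  [4.75→5.25]: (6.57+5.28)/2 × 0.5 = 2.9625
  Sum = 111.0625 mcg/mL·h
Extrapolated tail: C_last / k_e = 5.28 / 0.436 = 12.110
AUC_0→∞ = 111.0625 + 12.110 = 123.1725 mcg/mL·h

AUC = 123.2 mcg/mL·h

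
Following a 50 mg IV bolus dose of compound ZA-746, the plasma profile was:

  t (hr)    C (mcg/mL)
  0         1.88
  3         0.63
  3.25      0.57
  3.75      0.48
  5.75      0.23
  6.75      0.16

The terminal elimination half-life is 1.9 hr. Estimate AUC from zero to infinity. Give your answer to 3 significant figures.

Trapezoidal AUC_0→6.75:
  [0→3]: (1.88+0.63)/2 × 3 = 3.765
  [3→3.25]: (0.63+0.57)/2 × 0.25 = 0.15
  [3.25→3.75]: (0.57+0.48)/2 × 0.5 = 0.2625
  [3.75→5.75]: (0.48+0.23)/2 × 2 = 0.71
  [5.75→6.75]: (0.23+0.16)/2 × 1 = 0.195
  Sum = 5.0825 mcg/mL·hr
k_e = ln2 / t½ = 0.693147 / 1.9 = 0.3648 hr^-1
Extrapolated tail: C_last / k_e = 0.16 / 0.3648 = 0.439
AUC_0→∞ = 5.0825 + 0.439 = 5.5215 mcg/mL·hr

AUC = 5.52 mcg/mL·hr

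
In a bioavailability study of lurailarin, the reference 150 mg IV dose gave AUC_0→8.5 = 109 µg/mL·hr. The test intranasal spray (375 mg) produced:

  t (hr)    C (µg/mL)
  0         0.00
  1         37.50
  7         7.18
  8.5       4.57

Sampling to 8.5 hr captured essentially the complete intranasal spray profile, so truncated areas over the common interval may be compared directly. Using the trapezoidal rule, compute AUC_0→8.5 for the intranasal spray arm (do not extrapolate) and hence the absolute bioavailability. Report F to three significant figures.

F = 0.593

Trapezoidal AUC_0→8.5 (intranasal spray):
  [0→1]: (0.00+37.50)/2 × 1 = 18.75
  [1→7]: (37.50+7.18)/2 × 6 = 134.04
  [7→8.5]: (7.18+4.57)/2 × 1.5 = 8.8125
  Sum = 161.6025 µg/mL·hr
F = (AUC_ev/D_ev)/(AUC_iv/D_iv) = (161.6025/375)/(109/150) = 0.43094/0.726667 = 0.5930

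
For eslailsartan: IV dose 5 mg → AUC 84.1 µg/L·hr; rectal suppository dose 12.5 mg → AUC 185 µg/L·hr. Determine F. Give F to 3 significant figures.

F = (AUC_ev / D_ev) / (AUC_iv / D_iv)
  = (185/12.5) / (84.1/5)
  = 14.8 / 16.82 = 0.8799

F = 0.880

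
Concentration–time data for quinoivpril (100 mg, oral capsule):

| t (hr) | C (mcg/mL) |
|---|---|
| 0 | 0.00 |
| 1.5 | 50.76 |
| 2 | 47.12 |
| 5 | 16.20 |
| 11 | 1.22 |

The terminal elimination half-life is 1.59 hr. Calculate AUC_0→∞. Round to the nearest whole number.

AUC = 213 mcg/mL·hr

Trapezoidal AUC_0→11:
  [0→1.5]: (0.00+50.76)/2 × 1.5 = 38.07
  [1.5→2]: (50.76+47.12)/2 × 0.5 = 24.47
  [2→5]: (47.12+16.20)/2 × 3 = 94.98
  [5→11]: (16.20+1.22)/2 × 6 = 52.26
  Sum = 209.78 mcg/mL·hr
k_e = ln2 / t½ = 0.693147 / 1.59 = 0.4359 hr^-1
Extrapolated tail: C_last / k_e = 1.22 / 0.4359 = 2.799
AUC_0→∞ = 209.78 + 2.799 = 212.579 mcg/mL·hr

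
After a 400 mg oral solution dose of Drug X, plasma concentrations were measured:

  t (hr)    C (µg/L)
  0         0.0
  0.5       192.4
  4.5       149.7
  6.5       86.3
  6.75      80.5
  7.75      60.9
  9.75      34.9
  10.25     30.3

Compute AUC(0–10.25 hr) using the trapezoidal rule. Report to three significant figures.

AUC = 1170 µg/L·hr

Trapezoidal AUC_0→10.25:
  [0→0.5]: (0.0+192.4)/2 × 0.5 = 48.1
  [0.5→4.5]: (192.4+149.7)/2 × 4 = 684.2
  [4.5→6.5]: (149.7+86.3)/2 × 2 = 236.0
  [6.5→6.75]: (86.3+80.5)/2 × 0.25 = 20.85
  [6.75→7.75]: (80.5+60.9)/2 × 1 = 70.7
  [7.75→9.75]: (60.9+34.9)/2 × 2 = 95.8
  [9.75→10.25]: (34.9+30.3)/2 × 0.5 = 16.3
  Sum = 1171.95 µg/L·hr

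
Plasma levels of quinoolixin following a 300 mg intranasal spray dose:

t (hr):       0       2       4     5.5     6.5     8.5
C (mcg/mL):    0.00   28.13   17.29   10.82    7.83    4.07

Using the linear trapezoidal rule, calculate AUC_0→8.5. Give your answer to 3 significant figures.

Trapezoidal AUC_0→8.5:
  [0→2]: (0.00+28.13)/2 × 2 = 28.13
  [2→4]: (28.13+17.29)/2 × 2 = 45.42
  [4→5.5]: (17.29+10.82)/2 × 1.5 = 21.0825
  [5.5→6.5]: (10.82+7.83)/2 × 1 = 9.325
  [6.5→8.5]: (7.83+4.07)/2 × 2 = 11.9
  Sum = 115.8575 mcg/mL·hr

AUC = 116 mcg/mL·hr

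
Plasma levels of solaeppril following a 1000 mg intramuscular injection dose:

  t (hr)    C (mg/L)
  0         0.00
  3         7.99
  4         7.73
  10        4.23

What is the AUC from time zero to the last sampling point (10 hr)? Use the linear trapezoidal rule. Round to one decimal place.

AUC = 55.7 mg/L·hr

Trapezoidal AUC_0→10:
  [0→3]: (0.00+7.99)/2 × 3 = 11.985
  [3→4]: (7.99+7.73)/2 × 1 = 7.86
  [4→10]: (7.73+4.23)/2 × 6 = 35.88
  Sum = 55.725 mg/L·hr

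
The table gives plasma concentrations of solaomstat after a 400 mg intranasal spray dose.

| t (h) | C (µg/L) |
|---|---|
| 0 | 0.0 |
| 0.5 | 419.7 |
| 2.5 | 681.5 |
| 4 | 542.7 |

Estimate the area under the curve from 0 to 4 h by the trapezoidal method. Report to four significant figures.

Trapezoidal AUC_0→4:
  [0→0.5]: (0.0+419.7)/2 × 0.5 = 104.925
  [0.5→2.5]: (419.7+681.5)/2 × 2 = 1101.2
  [2.5→4]: (681.5+542.7)/2 × 1.5 = 918.15
  Sum = 2124.275 µg/L·h

AUC = 2124 µg/L·h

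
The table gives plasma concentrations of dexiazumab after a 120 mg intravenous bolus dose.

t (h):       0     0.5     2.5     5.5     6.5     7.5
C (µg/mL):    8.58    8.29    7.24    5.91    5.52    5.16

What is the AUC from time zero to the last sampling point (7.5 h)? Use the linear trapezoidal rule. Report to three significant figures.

AUC = 50.5 µg/mL·h

Trapezoidal AUC_0→7.5:
  [0→0.5]: (8.58+8.29)/2 × 0.5 = 4.2175
  [0.5→2.5]: (8.29+7.24)/2 × 2 = 15.53
  [2.5→5.5]: (7.24+5.91)/2 × 3 = 19.725
  [5.5→6.5]: (5.91+5.52)/2 × 1 = 5.715
  [6.5→7.5]: (5.52+5.16)/2 × 1 = 5.34
  Sum = 50.5275 µg/mL·h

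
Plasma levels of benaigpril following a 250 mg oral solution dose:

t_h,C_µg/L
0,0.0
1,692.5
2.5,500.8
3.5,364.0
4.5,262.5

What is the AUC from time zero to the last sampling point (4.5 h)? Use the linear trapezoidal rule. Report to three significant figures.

AUC = 1990 µg/L·h

Trapezoidal AUC_0→4.5:
  [0→1]: (0.0+692.5)/2 × 1 = 346.25
  [1→2.5]: (692.5+500.8)/2 × 1.5 = 894.975
  [2.5→3.5]: (500.8+364.0)/2 × 1 = 432.4
  [3.5→4.5]: (364.0+262.5)/2 × 1 = 313.25
  Sum = 1986.875 µg/L·h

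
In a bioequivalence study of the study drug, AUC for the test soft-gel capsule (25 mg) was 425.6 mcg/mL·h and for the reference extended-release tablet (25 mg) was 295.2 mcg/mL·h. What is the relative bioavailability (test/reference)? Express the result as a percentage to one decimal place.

F_rel = (AUC_test/D_test) / (AUC_ref/D_ref)
      = (425.6/25) / (295.2/25)
      = 17.024 / 11.808 = 1.4417 = 144.17%

F_rel = 144.2%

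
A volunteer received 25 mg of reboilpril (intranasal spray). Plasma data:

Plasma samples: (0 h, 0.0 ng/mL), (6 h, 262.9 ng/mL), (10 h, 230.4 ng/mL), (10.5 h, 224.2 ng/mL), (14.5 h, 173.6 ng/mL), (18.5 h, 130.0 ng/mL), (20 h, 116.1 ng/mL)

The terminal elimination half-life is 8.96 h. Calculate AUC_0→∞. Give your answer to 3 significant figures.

AUC = 4980 ng/mL·h

Trapezoidal AUC_0→20:
  [0→6]: (0.0+262.9)/2 × 6 = 788.7
  [6→10]: (262.9+230.4)/2 × 4 = 986.6
  [10→10.5]: (230.4+224.2)/2 × 0.5 = 113.65
  [10.5→14.5]: (224.2+173.6)/2 × 4 = 795.6
  [14.5→18.5]: (173.6+130.0)/2 × 4 = 607.2
  [18.5→20]: (130.0+116.1)/2 × 1.5 = 184.575
  Sum = 3476.325 ng/mL·h
k_e = ln2 / t½ = 0.693147 / 8.96 = 0.0774 h^-1
Extrapolated tail: C_last / k_e = 116.1 / 0.0774 = 1500.000
AUC_0→∞ = 3476.325 + 1500.000 = 4976.325 ng/mL·h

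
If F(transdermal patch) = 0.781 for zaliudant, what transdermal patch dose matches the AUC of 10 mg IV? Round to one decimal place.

For equal systemic exposure: F × D_ev = D_iv
D_ev = D_iv / F = 10 / 0.781 = 12.8041 mg

D_transdermal = 12.8 mg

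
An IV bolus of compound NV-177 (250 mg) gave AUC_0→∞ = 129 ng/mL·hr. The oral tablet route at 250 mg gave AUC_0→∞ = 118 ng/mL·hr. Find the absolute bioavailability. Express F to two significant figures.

F = 0.91

F = (AUC_ev / D_ev) / (AUC_iv / D_iv)
  = (118/250) / (129/250)
  = 0.472 / 0.516 = 0.9147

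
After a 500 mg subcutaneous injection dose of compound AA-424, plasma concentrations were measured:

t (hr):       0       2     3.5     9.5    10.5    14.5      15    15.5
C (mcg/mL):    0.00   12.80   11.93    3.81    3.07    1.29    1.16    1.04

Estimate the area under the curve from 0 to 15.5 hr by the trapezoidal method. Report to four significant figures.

AUC = 91.89 mcg/mL·hr

Trapezoidal AUC_0→15.5:
  [0→2]: (0.00+12.80)/2 × 2 = 12.8
  [2→3.5]: (12.80+11.93)/2 × 1.5 = 18.5475
  [3.5→9.5]: (11.93+3.81)/2 × 6 = 47.22
  [9.5→10.5]: (3.81+3.07)/2 × 1 = 3.44
  [10.5→14.5]: (3.07+1.29)/2 × 4 = 8.72
  [14.5→15]: (1.29+1.16)/2 × 0.5 = 0.6125
  [15→15.5]: (1.16+1.04)/2 × 0.5 = 0.55
  Sum = 91.89 mcg/mL·hr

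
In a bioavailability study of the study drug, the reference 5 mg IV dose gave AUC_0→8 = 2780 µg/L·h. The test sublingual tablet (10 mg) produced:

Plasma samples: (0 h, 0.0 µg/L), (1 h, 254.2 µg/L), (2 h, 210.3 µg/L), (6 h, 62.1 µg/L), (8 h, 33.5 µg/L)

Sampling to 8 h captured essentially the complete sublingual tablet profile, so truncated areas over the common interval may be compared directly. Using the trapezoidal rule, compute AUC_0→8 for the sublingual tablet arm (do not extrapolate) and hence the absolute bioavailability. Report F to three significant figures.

Trapezoidal AUC_0→8 (sublingual tablet):
  [0→1]: (0.0+254.2)/2 × 1 = 127.1
  [1→2]: (254.2+210.3)/2 × 1 = 232.25
  [2→6]: (210.3+62.1)/2 × 4 = 544.8
  [6→8]: (62.1+33.5)/2 × 2 = 95.6
  Sum = 999.75 µg/L·h
F = (AUC_ev/D_ev)/(AUC_iv/D_iv) = (999.75/10)/(2780/5) = 99.975/556 = 0.1798

F = 0.180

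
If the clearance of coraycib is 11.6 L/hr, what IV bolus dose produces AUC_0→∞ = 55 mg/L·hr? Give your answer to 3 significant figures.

Dose_iv = CL × AUC_0→∞
     = 11.6 × 55 = 638 mg

Dose = 638 mg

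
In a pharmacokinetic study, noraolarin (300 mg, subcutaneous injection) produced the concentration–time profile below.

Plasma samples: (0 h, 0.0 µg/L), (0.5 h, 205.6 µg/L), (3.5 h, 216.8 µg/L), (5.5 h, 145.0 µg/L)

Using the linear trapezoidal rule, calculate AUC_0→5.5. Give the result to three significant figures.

AUC = 1050 µg/L·h

Trapezoidal AUC_0→5.5:
  [0→0.5]: (0.0+205.6)/2 × 0.5 = 51.4
  [0.5→3.5]: (205.6+216.8)/2 × 3 = 633.6
  [3.5→5.5]: (216.8+145.0)/2 × 2 = 361.8
  Sum = 1046.8 µg/L·h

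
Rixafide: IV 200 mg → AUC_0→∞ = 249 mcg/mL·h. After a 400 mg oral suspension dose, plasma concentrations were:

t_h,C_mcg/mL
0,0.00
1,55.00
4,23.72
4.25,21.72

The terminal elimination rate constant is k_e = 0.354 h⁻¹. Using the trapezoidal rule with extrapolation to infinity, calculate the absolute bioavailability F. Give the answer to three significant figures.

Trapezoidal AUC_0→4.25 (oral suspension):
  [0→1]: (0.00+55.00)/2 × 1 = 27.5
  [1→4]: (55.00+23.72)/2 × 3 = 118.08
  [4→4.25]: (23.72+21.72)/2 × 0.25 = 5.68
  Sum = 151.26 mcg/mL·h
Tail: C_last/k_e = 21.72/0.354 = 61.356
AUC_0→∞ (oral suspension) = 151.26 + 61.356 = 212.616 mcg/mL·h
F = (AUC_ev/D_ev)/(AUC_iv/D_iv) = (212.616/400)/(249/200) = 0.53154/1.245 = 0.4269

F = 0.427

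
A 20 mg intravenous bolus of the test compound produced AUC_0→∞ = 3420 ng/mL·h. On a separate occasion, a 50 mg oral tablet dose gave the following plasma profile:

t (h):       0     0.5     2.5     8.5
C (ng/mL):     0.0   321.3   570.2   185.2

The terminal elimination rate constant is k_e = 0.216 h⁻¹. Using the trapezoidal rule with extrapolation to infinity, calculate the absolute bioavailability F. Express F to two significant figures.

F = 0.48

Trapezoidal AUC_0→8.5 (oral tablet):
  [0→0.5]: (0.0+321.3)/2 × 0.5 = 80.325
  [0.5→2.5]: (321.3+570.2)/2 × 2 = 891.5
  [2.5→8.5]: (570.2+185.2)/2 × 6 = 2266.2
  Sum = 3238.025 ng/mL·h
Tail: C_last/k_e = 185.2/0.216 = 857.407
AUC_0→∞ (oral tablet) = 3238.025 + 857.407 = 4095.432 ng/mL·h
F = (AUC_ev/D_ev)/(AUC_iv/D_iv) = (4095.432/50)/(3420/20) = 81.90864/171 = 0.4790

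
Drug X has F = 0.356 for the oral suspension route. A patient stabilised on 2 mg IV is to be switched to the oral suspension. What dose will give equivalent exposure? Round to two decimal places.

For equal systemic exposure: F × D_ev = D_iv
D_ev = D_iv / F = 2 / 0.356 = 5.61798 mg

D_oral = 5.62 mg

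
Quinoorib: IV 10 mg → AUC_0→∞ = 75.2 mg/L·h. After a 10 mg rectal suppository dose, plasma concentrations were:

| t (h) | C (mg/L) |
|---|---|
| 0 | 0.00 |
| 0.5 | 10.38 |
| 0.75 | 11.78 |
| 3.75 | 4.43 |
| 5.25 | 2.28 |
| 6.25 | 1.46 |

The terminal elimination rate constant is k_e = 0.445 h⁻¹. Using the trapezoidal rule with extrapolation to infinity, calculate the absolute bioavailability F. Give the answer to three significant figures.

F = 0.530

Trapezoidal AUC_0→6.25 (rectal suppository):
  [0→0.5]: (0.00+10.38)/2 × 0.5 = 2.595
  [0.5→0.75]: (10.38+11.78)/2 × 0.25 = 2.77
  [0.75→3.75]: (11.78+4.43)/2 × 3 = 24.315
  [3.75→5.25]: (4.43+2.28)/2 × 1.5 = 5.0325
  [5.25→6.25]: (2.28+1.46)/2 × 1 = 1.87
  Sum = 36.5825 mg/L·h
Tail: C_last/k_e = 1.46/0.445 = 3.281
AUC_0→∞ (rectal suppository) = 36.5825 + 3.281 = 39.8635 mg/L·h
F = (AUC_ev/D_ev)/(AUC_iv/D_iv) = (39.8635/10)/(75.2/10) = 3.98635/7.52 = 0.5301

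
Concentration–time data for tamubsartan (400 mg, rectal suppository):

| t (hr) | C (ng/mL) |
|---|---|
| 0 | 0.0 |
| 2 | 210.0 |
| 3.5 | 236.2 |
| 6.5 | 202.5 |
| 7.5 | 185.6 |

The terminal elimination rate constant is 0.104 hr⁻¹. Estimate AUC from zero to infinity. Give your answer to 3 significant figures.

AUC = 3180 ng/mL·hr

Trapezoidal AUC_0→7.5:
  [0→2]: (0.0+210.0)/2 × 2 = 210.0
  [2→3.5]: (210.0+236.2)/2 × 1.5 = 334.65
  [3.5→6.5]: (236.2+202.5)/2 × 3 = 658.05
  [6.5→7.5]: (202.5+185.6)/2 × 1 = 194.05
  Sum = 1396.75 ng/mL·hr
Extrapolated tail: C_last / k_e = 185.6 / 0.104 = 1784.615
AUC_0→∞ = 1396.75 + 1784.615 = 3181.365 ng/mL·hr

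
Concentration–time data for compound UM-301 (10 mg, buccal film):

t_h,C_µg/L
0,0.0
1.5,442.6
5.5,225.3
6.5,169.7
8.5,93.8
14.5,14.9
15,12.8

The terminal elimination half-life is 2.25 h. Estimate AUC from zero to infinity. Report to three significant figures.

AUC = 2500 µg/L·h

Trapezoidal AUC_0→15:
  [0→1.5]: (0.0+442.6)/2 × 1.5 = 331.95
  [1.5→5.5]: (442.6+225.3)/2 × 4 = 1335.8
  [5.5→6.5]: (225.3+169.7)/2 × 1 = 197.5
  [6.5→8.5]: (169.7+93.8)/2 × 2 = 263.5
  [8.5→14.5]: (93.8+14.9)/2 × 6 = 326.1
  [14.5→15]: (14.9+12.8)/2 × 0.5 = 6.925
  Sum = 2461.775 µg/L·h
k_e = ln2 / t½ = 0.693147 / 2.25 = 0.3081 h^-1
Extrapolated tail: C_last / k_e = 12.8 / 0.3081 = 41.545
AUC_0→∞ = 2461.775 + 41.545 = 2503.32 µg/L·h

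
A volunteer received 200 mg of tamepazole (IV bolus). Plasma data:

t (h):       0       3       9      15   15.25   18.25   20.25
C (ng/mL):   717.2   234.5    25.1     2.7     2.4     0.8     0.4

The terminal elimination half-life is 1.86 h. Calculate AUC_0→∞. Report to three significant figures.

Trapezoidal AUC_0→20.25:
  [0→3]: (717.2+234.5)/2 × 3 = 1427.55
  [3→9]: (234.5+25.1)/2 × 6 = 778.8
  [9→15]: (25.1+2.7)/2 × 6 = 83.4
  [15→15.25]: (2.7+2.4)/2 × 0.25 = 0.6375
  [15.25→18.25]: (2.4+0.8)/2 × 3 = 4.8
  [18.25→20.25]: (0.8+0.4)/2 × 2 = 1.2
  Sum = 2296.3875 ng/mL·h
k_e = ln2 / t½ = 0.693147 / 1.86 = 0.3727 h^-1
Extrapolated tail: C_last / k_e = 0.4 / 0.3727 = 1.073
AUC_0→∞ = 2296.3875 + 1.073 = 2297.4605 ng/mL·h

AUC = 2300 ng/mL·h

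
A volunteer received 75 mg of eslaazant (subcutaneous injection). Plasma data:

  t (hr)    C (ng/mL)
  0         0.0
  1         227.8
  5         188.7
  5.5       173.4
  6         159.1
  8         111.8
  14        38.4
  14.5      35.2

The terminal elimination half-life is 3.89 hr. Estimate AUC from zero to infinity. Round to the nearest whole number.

AUC = 2058 ng/mL·hr

Trapezoidal AUC_0→14.5:
  [0→1]: (0.0+227.8)/2 × 1 = 113.9
  [1→5]: (227.8+188.7)/2 × 4 = 833.0
  [5→5.5]: (188.7+173.4)/2 × 0.5 = 90.525
  [5.5→6]: (173.4+159.1)/2 × 0.5 = 83.125
  [6→8]: (159.1+111.8)/2 × 2 = 270.9
  [8→14]: (111.8+38.4)/2 × 6 = 450.6
  [14→14.5]: (38.4+35.2)/2 × 0.5 = 18.4
  Sum = 1860.45 ng/mL·hr
k_e = ln2 / t½ = 0.693147 / 3.89 = 0.1782 hr^-1
Extrapolated tail: C_last / k_e = 35.2 / 0.1782 = 197.531
AUC_0→∞ = 1860.45 + 197.531 = 2057.981 ng/mL·hr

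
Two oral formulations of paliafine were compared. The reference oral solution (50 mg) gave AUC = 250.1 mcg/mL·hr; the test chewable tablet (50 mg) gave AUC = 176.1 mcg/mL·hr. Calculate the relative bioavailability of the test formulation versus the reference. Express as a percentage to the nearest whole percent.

F_rel = (AUC_test/D_test) / (AUC_ref/D_ref)
      = (176.1/50) / (250.1/50)
      = 3.522 / 5.002 = 0.7041 = 70.41%

F_rel = 70%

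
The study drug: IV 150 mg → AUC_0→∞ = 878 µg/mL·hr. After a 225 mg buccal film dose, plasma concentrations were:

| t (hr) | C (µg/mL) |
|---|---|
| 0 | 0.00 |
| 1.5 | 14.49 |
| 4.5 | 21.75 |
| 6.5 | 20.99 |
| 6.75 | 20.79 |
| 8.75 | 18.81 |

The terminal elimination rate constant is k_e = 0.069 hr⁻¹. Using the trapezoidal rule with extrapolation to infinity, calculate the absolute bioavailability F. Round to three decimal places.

F = 0.323

Trapezoidal AUC_0→8.75 (buccal film):
  [0→1.5]: (0.00+14.49)/2 × 1.5 = 10.8675
  [1.5→4.5]: (14.49+21.75)/2 × 3 = 54.36
  [4.5→6.5]: (21.75+20.99)/2 × 2 = 42.74
  [6.5→6.75]: (20.99+20.79)/2 × 0.25 = 5.2225
  [6.75→8.75]: (20.79+18.81)/2 × 2 = 39.6
  Sum = 152.79 µg/mL·hr
Tail: C_last/k_e = 18.81/0.069 = 272.609
AUC_0→∞ (buccal film) = 152.79 + 272.609 = 425.399 µg/mL·hr
F = (AUC_ev/D_ev)/(AUC_iv/D_iv) = (425.399/225)/(878/150) = 1.89066/5.85333 = 0.3230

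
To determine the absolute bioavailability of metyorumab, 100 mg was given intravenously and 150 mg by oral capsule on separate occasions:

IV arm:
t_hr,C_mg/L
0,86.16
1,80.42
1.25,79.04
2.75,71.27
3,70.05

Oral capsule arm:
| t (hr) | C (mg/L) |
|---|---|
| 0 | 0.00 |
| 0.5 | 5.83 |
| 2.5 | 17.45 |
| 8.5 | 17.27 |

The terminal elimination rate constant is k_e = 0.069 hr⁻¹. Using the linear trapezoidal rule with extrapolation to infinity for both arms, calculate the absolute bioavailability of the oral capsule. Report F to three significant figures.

Trapezoidal AUC_0→3 (IV):
  [0→1]: (86.16+80.42)/2 × 1 = 83.29
  [1→1.25]: (80.42+79.04)/2 × 0.25 = 19.9325
  [1.25→2.75]: (79.04+71.27)/2 × 1.5 = 112.7325
  [2.75→3]: (71.27+70.05)/2 × 0.25 = 17.665
  Sum = 233.62 mg/L·hr
IV tail: 70.05/0.069 = 1015.217; AUC_iv,0→∞ = 233.62 + 1015.217 = 1248.837 mg/L·hr
Trapezoidal AUC_0→8.5 (oral capsule):
  [0→0.5]: (0.00+5.83)/2 × 0.5 = 1.4575
  [0.5→2.5]: (5.83+17.45)/2 × 2 = 23.28
  [2.5→8.5]: (17.45+17.27)/2 × 6 = 104.16
  Sum = 128.8975 mg/L·hr
oral capsule tail: 17.27/0.069 = 250.290; AUC_ev,0→∞ = 128.8975 + 250.290 = 379.1875 mg/L·hr
F = (AUC_ev/D_ev)/(AUC_iv/D_iv) = (379.1875/150)/(1248.837/100) = 2.52792/12.48837 = 0.2024

F = 0.202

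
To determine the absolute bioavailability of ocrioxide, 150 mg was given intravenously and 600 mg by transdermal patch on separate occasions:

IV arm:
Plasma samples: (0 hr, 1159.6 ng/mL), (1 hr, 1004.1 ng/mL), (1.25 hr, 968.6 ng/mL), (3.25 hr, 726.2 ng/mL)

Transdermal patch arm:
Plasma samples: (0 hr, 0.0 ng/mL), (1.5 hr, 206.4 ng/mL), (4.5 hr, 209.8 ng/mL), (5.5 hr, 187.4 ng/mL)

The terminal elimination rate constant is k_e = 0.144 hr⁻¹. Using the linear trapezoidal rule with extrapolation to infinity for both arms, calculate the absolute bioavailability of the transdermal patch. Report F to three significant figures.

Trapezoidal AUC_0→3.25 (IV):
  [0→1]: (1159.6+1004.1)/2 × 1 = 1081.85
  [1→1.25]: (1004.1+968.6)/2 × 0.25 = 246.5875
  [1.25→3.25]: (968.6+726.2)/2 × 2 = 1694.8
  Sum = 3023.2375 ng/mL·hr
IV tail: 726.2/0.144 = 5043.056; AUC_iv,0→∞ = 3023.2375 + 5043.056 = 8066.2935 ng/mL·hr
Trapezoidal AUC_0→5.5 (transdermal patch):
  [0→1.5]: (0.0+206.4)/2 × 1.5 = 154.8
  [1.5→4.5]: (206.4+209.8)/2 × 3 = 624.3
  [4.5→5.5]: (209.8+187.4)/2 × 1 = 198.6
  Sum = 977.7 ng/mL·hr
transdermal patch tail: 187.4/0.144 = 1301.389; AUC_ev,0→∞ = 977.7 + 1301.389 = 2279.089 ng/mL·hr
F = (AUC_ev/D_ev)/(AUC_iv/D_iv) = (2279.089/600)/(8066.2935/150) = 3.79848/53.77529 = 0.0706

F = 0.0706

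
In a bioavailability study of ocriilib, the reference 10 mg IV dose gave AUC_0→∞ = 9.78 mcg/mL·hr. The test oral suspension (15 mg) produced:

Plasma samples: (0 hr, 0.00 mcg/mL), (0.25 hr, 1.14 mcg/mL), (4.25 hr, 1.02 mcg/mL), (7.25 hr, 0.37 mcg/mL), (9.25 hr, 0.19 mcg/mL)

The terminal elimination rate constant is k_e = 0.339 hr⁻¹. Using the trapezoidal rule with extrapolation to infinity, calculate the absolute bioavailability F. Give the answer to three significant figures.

F = 0.523

Trapezoidal AUC_0→9.25 (oral suspension):
  [0→0.25]: (0.00+1.14)/2 × 0.25 = 0.1425
  [0.25→4.25]: (1.14+1.02)/2 × 4 = 4.32
  [4.25→7.25]: (1.02+0.37)/2 × 3 = 2.085
  [7.25→9.25]: (0.37+0.19)/2 × 2 = 0.56
  Sum = 7.1075 mcg/mL·hr
Tail: C_last/k_e = 0.19/0.339 = 0.560
AUC_0→∞ (oral suspension) = 7.1075 + 0.560 = 7.6675 mcg/mL·hr
F = (AUC_ev/D_ev)/(AUC_iv/D_iv) = (7.6675/15)/(9.78/10) = 0.511167/0.978 = 0.5227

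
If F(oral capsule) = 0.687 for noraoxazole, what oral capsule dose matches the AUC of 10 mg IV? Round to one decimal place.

D_oral = 14.6 mg

For equal systemic exposure: F × D_ev = D_iv
D_ev = D_iv / F = 10 / 0.687 = 14.556 mg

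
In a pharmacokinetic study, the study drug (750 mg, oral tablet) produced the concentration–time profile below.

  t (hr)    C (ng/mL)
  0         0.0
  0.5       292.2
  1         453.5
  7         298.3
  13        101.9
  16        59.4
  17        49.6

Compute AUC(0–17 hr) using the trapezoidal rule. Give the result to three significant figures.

Trapezoidal AUC_0→17:
  [0→0.5]: (0.0+292.2)/2 × 0.5 = 73.05
  [0.5→1]: (292.2+453.5)/2 × 0.5 = 186.425
  [1→7]: (453.5+298.3)/2 × 6 = 2255.4
  [7→13]: (298.3+101.9)/2 × 6 = 1200.6
  [13→16]: (101.9+59.4)/2 × 3 = 241.95
  [16→17]: (59.4+49.6)/2 × 1 = 54.5
  Sum = 4011.925 ng/mL·hr

AUC = 4010 ng/mL·hr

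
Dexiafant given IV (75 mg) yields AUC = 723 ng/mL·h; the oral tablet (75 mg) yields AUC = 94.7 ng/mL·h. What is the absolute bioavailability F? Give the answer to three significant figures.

F = 0.131

F = (AUC_ev / D_ev) / (AUC_iv / D_iv)
  = (94.7/75) / (723/75)
  = 1.26267 / 9.64 = 0.1310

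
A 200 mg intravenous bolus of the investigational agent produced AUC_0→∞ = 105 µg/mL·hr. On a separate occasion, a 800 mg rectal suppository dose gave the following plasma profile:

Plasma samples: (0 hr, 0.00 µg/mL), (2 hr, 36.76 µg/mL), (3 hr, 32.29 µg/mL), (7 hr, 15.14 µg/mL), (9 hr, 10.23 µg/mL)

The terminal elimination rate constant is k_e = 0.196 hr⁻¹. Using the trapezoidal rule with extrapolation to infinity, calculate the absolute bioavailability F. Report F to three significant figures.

F = 0.580

Trapezoidal AUC_0→9 (rectal suppository):
  [0→2]: (0.00+36.76)/2 × 2 = 36.76
  [2→3]: (36.76+32.29)/2 × 1 = 34.525
  [3→7]: (32.29+15.14)/2 × 4 = 94.86
  [7→9]: (15.14+10.23)/2 × 2 = 25.37
  Sum = 191.515 µg/mL·hr
Tail: C_last/k_e = 10.23/0.196 = 52.194
AUC_0→∞ (rectal suppository) = 191.515 + 52.194 = 243.709 µg/mL·hr
F = (AUC_ev/D_ev)/(AUC_iv/D_iv) = (243.709/800)/(105/200) = 0.30463625/0.525 = 0.5803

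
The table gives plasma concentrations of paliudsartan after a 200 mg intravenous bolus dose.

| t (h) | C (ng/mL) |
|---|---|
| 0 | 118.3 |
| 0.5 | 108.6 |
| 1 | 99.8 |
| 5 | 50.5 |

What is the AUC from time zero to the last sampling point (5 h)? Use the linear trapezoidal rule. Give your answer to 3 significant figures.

AUC = 409 ng/mL·h

Trapezoidal AUC_0→5:
  [0→0.5]: (118.3+108.6)/2 × 0.5 = 56.725
  [0.5→1]: (108.6+99.8)/2 × 0.5 = 52.1
  [1→5]: (99.8+50.5)/2 × 4 = 300.6
  Sum = 409.425 ng/mL·h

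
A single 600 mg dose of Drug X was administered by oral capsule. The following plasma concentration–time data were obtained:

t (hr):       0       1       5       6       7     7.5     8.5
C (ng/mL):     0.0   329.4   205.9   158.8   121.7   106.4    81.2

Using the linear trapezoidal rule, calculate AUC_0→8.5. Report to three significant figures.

Trapezoidal AUC_0→8.5:
  [0→1]: (0.0+329.4)/2 × 1 = 164.7
  [1→5]: (329.4+205.9)/2 × 4 = 1070.6
  [5→6]: (205.9+158.8)/2 × 1 = 182.35
  [6→7]: (158.8+121.7)/2 × 1 = 140.25
  [7→7.5]: (121.7+106.4)/2 × 0.5 = 57.025
  [7.5→8.5]: (106.4+81.2)/2 × 1 = 93.8
  Sum = 1708.725 ng/mL·hr

AUC = 1710 ng/mL·hr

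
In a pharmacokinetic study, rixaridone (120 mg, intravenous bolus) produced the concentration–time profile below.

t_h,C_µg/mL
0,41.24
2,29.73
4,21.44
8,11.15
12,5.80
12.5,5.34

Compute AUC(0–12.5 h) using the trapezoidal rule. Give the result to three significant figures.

Trapezoidal AUC_0→12.5:
  [0→2]: (41.24+29.73)/2 × 2 = 70.97
  [2→4]: (29.73+21.44)/2 × 2 = 51.17
  [4→8]: (21.44+11.15)/2 × 4 = 65.18
  [8→12]: (11.15+5.80)/2 × 4 = 33.9
  [12→12.5]: (5.80+5.34)/2 × 0.5 = 2.785
  Sum = 224.005 µg/mL·h

AUC = 224 µg/mL·h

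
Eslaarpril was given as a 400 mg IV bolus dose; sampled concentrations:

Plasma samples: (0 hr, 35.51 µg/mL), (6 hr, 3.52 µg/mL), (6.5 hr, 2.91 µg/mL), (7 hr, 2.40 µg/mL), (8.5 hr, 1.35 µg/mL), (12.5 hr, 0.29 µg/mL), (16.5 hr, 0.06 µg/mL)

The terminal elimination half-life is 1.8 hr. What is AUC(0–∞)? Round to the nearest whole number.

AUC = 127 µg/mL·hr

Trapezoidal AUC_0→16.5:
  [0→6]: (35.51+3.52)/2 × 6 = 117.09
  [6→6.5]: (3.52+2.91)/2 × 0.5 = 1.6075
  [6.5→7]: (2.91+2.40)/2 × 0.5 = 1.3275
  [7→8.5]: (2.40+1.35)/2 × 1.5 = 2.8125
  [8.5→12.5]: (1.35+0.29)/2 × 4 = 3.28
  [12.5→16.5]: (0.29+0.06)/2 × 4 = 0.7
  Sum = 126.8175 µg/mL·hr
k_e = ln2 / t½ = 0.693147 / 1.8 = 0.3851 hr^-1
Extrapolated tail: C_last / k_e = 0.06 / 0.3851 = 0.156
AUC_0→∞ = 126.8175 + 0.156 = 126.9735 µg/mL·hr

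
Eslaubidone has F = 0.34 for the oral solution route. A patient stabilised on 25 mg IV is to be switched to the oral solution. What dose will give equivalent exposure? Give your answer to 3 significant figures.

For equal systemic exposure: F × D_ev = D_iv
D_ev = D_iv / F = 25 / 0.34 = 73.5294 mg

D_oral = 73.5 mg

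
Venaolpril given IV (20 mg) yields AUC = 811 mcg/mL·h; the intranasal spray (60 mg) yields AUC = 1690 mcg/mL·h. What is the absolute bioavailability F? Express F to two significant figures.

F = (AUC_ev / D_ev) / (AUC_iv / D_iv)
  = (1690/60) / (811/20)
  = 28.1667 / 40.55 = 0.6946

F = 0.69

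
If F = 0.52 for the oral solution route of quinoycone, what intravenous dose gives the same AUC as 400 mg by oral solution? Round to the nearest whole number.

Systemic exposure from an extravascular dose = F × D_ev, so the equivalent IV dose is F × D_ev.
D_iv = F × D_ev = 0.52 × 400 = 208 mg

D_iv = 208 mg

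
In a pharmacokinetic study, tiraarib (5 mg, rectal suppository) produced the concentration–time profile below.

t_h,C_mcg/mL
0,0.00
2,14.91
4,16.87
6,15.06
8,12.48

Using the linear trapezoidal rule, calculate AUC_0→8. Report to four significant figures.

Trapezoidal AUC_0→8:
  [0→2]: (0.00+14.91)/2 × 2 = 14.91
  [2→4]: (14.91+16.87)/2 × 2 = 31.78
  [4→6]: (16.87+15.06)/2 × 2 = 31.93
  [6→8]: (15.06+12.48)/2 × 2 = 27.54
  Sum = 106.16 mcg/mL·h

AUC = 106.2 mcg/mL·h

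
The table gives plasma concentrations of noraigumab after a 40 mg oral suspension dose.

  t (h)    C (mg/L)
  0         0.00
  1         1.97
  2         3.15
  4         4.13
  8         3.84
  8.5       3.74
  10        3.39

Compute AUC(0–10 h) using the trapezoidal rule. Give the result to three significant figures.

AUC = 34.0 mg/L·h

Trapezoidal AUC_0→10:
  [0→1]: (0.00+1.97)/2 × 1 = 0.985
  [1→2]: (1.97+3.15)/2 × 1 = 2.56
  [2→4]: (3.15+4.13)/2 × 2 = 7.28
  [4→8]: (4.13+3.84)/2 × 4 = 15.94
  [8→8.5]: (3.84+3.74)/2 × 0.5 = 1.895
  [8.5→10]: (3.74+3.39)/2 × 1.5 = 5.3475
  Sum = 34.0075 mg/L·h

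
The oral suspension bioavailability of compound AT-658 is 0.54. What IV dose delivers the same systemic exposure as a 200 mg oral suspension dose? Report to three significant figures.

D_iv = 108 mg

Systemic exposure from an extravascular dose = F × D_ev, so the equivalent IV dose is F × D_ev.
D_iv = F × D_ev = 0.54 × 200 = 108 mg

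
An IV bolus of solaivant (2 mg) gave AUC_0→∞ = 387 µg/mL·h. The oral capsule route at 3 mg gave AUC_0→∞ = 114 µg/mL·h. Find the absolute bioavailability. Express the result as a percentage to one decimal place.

F = (AUC_ev / D_ev) / (AUC_iv / D_iv)
  = (114/3) / (387/2)
  = 38 / 193.5 = 0.1964
  = 19.64%

F = 19.6%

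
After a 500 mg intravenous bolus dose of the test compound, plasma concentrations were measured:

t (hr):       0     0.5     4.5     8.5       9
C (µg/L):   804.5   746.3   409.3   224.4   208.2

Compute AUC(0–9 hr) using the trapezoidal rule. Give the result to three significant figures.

Trapezoidal AUC_0→9:
  [0→0.5]: (804.5+746.3)/2 × 0.5 = 387.7
  [0.5→4.5]: (746.3+409.3)/2 × 4 = 2311.2
  [4.5→8.5]: (409.3+224.4)/2 × 4 = 1267.4
  [8.5→9]: (224.4+208.2)/2 × 0.5 = 108.15
  Sum = 4074.45 µg/L·hr

AUC = 4070 µg/L·hr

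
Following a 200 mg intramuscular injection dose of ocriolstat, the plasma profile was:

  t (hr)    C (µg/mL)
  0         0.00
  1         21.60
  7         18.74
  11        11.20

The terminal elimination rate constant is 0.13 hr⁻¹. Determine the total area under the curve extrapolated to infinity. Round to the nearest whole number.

AUC = 278 µg/mL·hr

Trapezoidal AUC_0→11:
  [0→1]: (0.00+21.60)/2 × 1 = 10.8
  [1→7]: (21.60+18.74)/2 × 6 = 121.02
  [7→11]: (18.74+11.20)/2 × 4 = 59.88
  Sum = 191.7 µg/mL·hr
Extrapolated tail: C_last / k_e = 11.20 / 0.13 = 86.154
AUC_0→∞ = 191.7 + 86.154 = 277.854 µg/mL·hr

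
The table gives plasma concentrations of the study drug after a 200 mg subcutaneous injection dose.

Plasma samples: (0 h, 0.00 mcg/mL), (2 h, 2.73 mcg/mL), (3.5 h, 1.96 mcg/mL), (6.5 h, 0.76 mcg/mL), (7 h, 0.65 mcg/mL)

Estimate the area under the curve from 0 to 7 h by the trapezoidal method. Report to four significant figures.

Trapezoidal AUC_0→7:
  [0→2]: (0.00+2.73)/2 × 2 = 2.73
  [2→3.5]: (2.73+1.96)/2 × 1.5 = 3.5175
  [3.5→6.5]: (1.96+0.76)/2 × 3 = 4.08
  [6.5→7]: (0.76+0.65)/2 × 0.5 = 0.3525
  Sum = 10.68 mcg/mL·h

AUC = 10.68 mcg/mL·h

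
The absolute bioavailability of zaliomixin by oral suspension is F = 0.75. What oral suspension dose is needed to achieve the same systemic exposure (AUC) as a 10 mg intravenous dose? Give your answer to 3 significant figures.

For equal systemic exposure: F × D_ev = D_iv
D_ev = D_iv / F = 10 / 0.75 = 13.3333 mg

D_oral = 13.3 mg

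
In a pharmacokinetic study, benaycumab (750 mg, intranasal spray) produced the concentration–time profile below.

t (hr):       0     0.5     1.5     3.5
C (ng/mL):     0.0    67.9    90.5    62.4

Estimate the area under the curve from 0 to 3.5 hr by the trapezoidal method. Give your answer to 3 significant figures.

Trapezoidal AUC_0→3.5:
  [0→0.5]: (0.0+67.9)/2 × 0.5 = 16.975
  [0.5→1.5]: (67.9+90.5)/2 × 1 = 79.2
  [1.5→3.5]: (90.5+62.4)/2 × 2 = 152.9
  Sum = 249.075 ng/mL·hr

AUC = 249 ng/mL·hr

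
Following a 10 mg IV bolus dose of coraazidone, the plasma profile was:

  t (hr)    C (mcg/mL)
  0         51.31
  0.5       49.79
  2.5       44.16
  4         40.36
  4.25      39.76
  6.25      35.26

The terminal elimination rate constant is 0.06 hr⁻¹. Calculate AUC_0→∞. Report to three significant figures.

AUC = 855 mcg/mL·hr

Trapezoidal AUC_0→6.25:
  [0→0.5]: (51.31+49.79)/2 × 0.5 = 25.275
  [0.5→2.5]: (49.79+44.16)/2 × 2 = 93.95
  [2.5→4]: (44.16+40.36)/2 × 1.5 = 63.39
  [4→4.25]: (40.36+39.76)/2 × 0.25 = 10.015
  [4.25→6.25]: (39.76+35.26)/2 × 2 = 75.02
  Sum = 267.65 mcg/mL·hr
Extrapolated tail: C_last / k_e = 35.26 / 0.06 = 587.667
AUC_0→∞ = 267.65 + 587.667 = 855.317 mcg/mL·hr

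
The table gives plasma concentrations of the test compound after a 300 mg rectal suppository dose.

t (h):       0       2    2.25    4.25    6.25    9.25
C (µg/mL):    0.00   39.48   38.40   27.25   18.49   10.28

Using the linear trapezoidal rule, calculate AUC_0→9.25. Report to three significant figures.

Trapezoidal AUC_0→9.25:
  [0→2]: (0.00+39.48)/2 × 2 = 39.48
  [2→2.25]: (39.48+38.40)/2 × 0.25 = 9.735
  [2.25→4.25]: (38.40+27.25)/2 × 2 = 65.65
  [4.25→6.25]: (27.25+18.49)/2 × 2 = 45.74
  [6.25→9.25]: (18.49+10.28)/2 × 3 = 43.155
  Sum = 203.76 µg/mL·h

AUC = 204 µg/mL·h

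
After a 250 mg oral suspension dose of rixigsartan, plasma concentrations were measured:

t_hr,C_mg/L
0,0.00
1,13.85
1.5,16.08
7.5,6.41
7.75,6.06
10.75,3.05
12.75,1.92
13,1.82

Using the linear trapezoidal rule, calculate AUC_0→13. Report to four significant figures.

AUC = 102.5 mg/L·hr

Trapezoidal AUC_0→13:
  [0→1]: (0.00+13.85)/2 × 1 = 6.925
  [1→1.5]: (13.85+16.08)/2 × 0.5 = 7.4825
  [1.5→7.5]: (16.08+6.41)/2 × 6 = 67.47
  [7.5→7.75]: (6.41+6.06)/2 × 0.25 = 1.55875
  [7.75→10.75]: (6.06+3.05)/2 × 3 = 13.665
  [10.75→12.75]: (3.05+1.92)/2 × 2 = 4.97
  [12.75→13]: (1.92+1.82)/2 × 0.25 = 0.4675
  Sum = 102.53875 mg/L·hr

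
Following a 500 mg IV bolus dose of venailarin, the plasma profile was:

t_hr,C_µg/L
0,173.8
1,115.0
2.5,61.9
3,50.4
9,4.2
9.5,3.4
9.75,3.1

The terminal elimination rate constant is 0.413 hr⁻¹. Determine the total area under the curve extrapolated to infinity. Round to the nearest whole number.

AUC = 479 µg/L·hr

Trapezoidal AUC_0→9.75:
  [0→1]: (173.8+115.0)/2 × 1 = 144.4
  [1→2.5]: (115.0+61.9)/2 × 1.5 = 132.675
  [2.5→3]: (61.9+50.4)/2 × 0.5 = 28.075
  [3→9]: (50.4+4.2)/2 × 6 = 163.8
  [9→9.5]: (4.2+3.4)/2 × 0.5 = 1.9
  [9.5→9.75]: (3.4+3.1)/2 × 0.25 = 0.8125
  Sum = 471.6625 µg/L·hr
Extrapolated tail: C_last / k_e = 3.1 / 0.413 = 7.506
AUC_0→∞ = 471.6625 + 7.506 = 479.1685 µg/L·hr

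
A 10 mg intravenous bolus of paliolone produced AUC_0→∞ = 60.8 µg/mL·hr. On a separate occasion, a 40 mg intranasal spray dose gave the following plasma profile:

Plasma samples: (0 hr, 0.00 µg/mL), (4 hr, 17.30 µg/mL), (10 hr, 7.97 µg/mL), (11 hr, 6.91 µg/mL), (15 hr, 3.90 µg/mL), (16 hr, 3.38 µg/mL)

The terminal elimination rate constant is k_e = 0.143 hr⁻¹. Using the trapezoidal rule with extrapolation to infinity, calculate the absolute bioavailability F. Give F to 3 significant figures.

F = 0.686

Trapezoidal AUC_0→16 (intranasal spray):
  [0→4]: (0.00+17.30)/2 × 4 = 34.6
  [4→10]: (17.30+7.97)/2 × 6 = 75.81
  [10→11]: (7.97+6.91)/2 × 1 = 7.44
  [11→15]: (6.91+3.90)/2 × 4 = 21.62
  [15→16]: (3.90+3.38)/2 × 1 = 3.64
  Sum = 143.11 µg/mL·hr
Tail: C_last/k_e = 3.38/0.143 = 23.636
AUC_0→∞ (intranasal spray) = 143.11 + 23.636 = 166.746 µg/mL·hr
F = (AUC_ev/D_ev)/(AUC_iv/D_iv) = (166.746/40)/(60.8/10) = 4.16865/6.08 = 0.6856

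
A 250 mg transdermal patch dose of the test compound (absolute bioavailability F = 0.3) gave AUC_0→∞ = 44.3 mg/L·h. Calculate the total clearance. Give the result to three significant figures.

CL = F × Dose / AUC_0→∞
   = 0.3 × 250 / 44.3 = 1.693 L/h

CL = 1.69 L/h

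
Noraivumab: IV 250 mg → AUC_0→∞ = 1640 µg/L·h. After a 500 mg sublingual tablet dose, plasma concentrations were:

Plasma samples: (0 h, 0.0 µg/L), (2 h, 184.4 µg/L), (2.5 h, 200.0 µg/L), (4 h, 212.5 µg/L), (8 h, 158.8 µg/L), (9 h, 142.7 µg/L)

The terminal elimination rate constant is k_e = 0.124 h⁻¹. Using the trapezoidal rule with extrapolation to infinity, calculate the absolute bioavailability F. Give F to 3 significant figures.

F = 0.803

Trapezoidal AUC_0→9 (sublingual tablet):
  [0→2]: (0.0+184.4)/2 × 2 = 184.4
  [2→2.5]: (184.4+200.0)/2 × 0.5 = 96.1
  [2.5→4]: (200.0+212.5)/2 × 1.5 = 309.375
  [4→8]: (212.5+158.8)/2 × 4 = 742.6
  [8→9]: (158.8+142.7)/2 × 1 = 150.75
  Sum = 1483.225 µg/L·h
Tail: C_last/k_e = 142.7/0.124 = 1150.806
AUC_0→∞ (sublingual tablet) = 1483.225 + 1150.806 = 2634.031 µg/L·h
F = (AUC_ev/D_ev)/(AUC_iv/D_iv) = (2634.031/500)/(1640/250) = 5.268062/6.56 = 0.8031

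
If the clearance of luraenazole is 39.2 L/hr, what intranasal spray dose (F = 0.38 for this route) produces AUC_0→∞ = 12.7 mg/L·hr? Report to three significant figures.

Dose = 1310 mg

Dose = CL × AUC_0→∞ / F
     = 39.2 × 12.7 / 0.38 = 1310.11 mg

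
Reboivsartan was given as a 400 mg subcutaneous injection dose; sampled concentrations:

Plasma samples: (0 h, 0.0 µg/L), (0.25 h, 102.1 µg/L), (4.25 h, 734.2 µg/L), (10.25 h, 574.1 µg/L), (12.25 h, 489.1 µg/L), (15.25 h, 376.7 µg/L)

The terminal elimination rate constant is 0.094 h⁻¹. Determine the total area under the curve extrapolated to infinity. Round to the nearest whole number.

AUC = 11980 µg/L·h

Trapezoidal AUC_0→15.25:
  [0→0.25]: (0.0+102.1)/2 × 0.25 = 12.7625
  [0.25→4.25]: (102.1+734.2)/2 × 4 = 1672.6
  [4.25→10.25]: (734.2+574.1)/2 × 6 = 3924.9
  [10.25→12.25]: (574.1+489.1)/2 × 2 = 1063.2
  [12.25→15.25]: (489.1+376.7)/2 × 3 = 1298.7
  Sum = 7972.1625 µg/L·h
Extrapolated tail: C_last / k_e = 376.7 / 0.094 = 4007.447
AUC_0→∞ = 7972.1625 + 4007.447 = 11979.6095 µg/L·h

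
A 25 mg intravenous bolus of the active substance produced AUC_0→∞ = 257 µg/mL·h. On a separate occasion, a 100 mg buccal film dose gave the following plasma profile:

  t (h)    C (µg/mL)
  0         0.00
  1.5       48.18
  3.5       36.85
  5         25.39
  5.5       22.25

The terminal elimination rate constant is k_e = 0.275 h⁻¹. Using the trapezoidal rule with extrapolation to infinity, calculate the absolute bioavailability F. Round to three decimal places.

Trapezoidal AUC_0→5.5 (buccal film):
  [0→1.5]: (0.00+48.18)/2 × 1.5 = 36.135
  [1.5→3.5]: (48.18+36.85)/2 × 2 = 85.03
  [3.5→5]: (36.85+25.39)/2 × 1.5 = 46.68
  [5→5.5]: (25.39+22.25)/2 × 0.5 = 11.91
  Sum = 179.755 µg/mL·h
Tail: C_last/k_e = 22.25/0.275 = 80.909
AUC_0→∞ (buccal film) = 179.755 + 80.909 = 260.664 µg/mL·h
F = (AUC_ev/D_ev)/(AUC_iv/D_iv) = (260.664/100)/(257/25) = 2.60664/10.28 = 0.2536

F = 0.254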